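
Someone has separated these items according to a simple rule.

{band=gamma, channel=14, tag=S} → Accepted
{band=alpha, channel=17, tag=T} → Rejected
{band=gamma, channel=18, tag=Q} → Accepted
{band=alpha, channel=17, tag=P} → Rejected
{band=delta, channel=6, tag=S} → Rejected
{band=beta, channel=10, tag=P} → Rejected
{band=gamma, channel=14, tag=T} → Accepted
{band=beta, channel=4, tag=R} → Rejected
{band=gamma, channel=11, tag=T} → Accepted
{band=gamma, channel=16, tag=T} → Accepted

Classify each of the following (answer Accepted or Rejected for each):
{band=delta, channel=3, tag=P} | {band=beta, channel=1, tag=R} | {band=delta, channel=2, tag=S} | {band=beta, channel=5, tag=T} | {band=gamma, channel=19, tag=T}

Rejected, Rejected, Rejected, Rejected, Accepted

Rule: band is gamma. This holds for each 'Accepted' example and fails for each 'Rejected' one.
Rejected: {band=delta, channel=3, tag=P}, since band is delta. Rejected: {band=beta, channel=1, tag=R}, since band is beta. Rejected: {band=delta, channel=2, tag=S}, since band is delta. Rejected: {band=beta, channel=5, tag=T}, since band is beta. Accepted: {band=gamma, channel=19, tag=T}, since band is gamma.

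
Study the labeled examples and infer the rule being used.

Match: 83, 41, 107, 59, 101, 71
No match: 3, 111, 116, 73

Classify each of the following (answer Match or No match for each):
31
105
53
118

No match, No match, Match, No match

'Match' ⟺ ≡ 5 (mod 6).
31: No match (31 mod 6 = 1).
105: No match (105 mod 6 = 3).
53: Match (53 mod 6 = 5).
118: No match (118 mod 6 = 4).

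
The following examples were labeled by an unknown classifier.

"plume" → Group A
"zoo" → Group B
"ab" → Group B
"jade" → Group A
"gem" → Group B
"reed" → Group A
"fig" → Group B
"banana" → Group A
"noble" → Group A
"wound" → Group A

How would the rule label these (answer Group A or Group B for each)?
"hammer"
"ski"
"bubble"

The pattern is that an item is 'Group A' exactly when: length ≥ 4.
"hammer": length 6 — qualifies, so Group A. "ski": length 3 — does not fit, so Group B. "bubble": length 6 — qualifies, so Group A.

Group A, Group B, Group A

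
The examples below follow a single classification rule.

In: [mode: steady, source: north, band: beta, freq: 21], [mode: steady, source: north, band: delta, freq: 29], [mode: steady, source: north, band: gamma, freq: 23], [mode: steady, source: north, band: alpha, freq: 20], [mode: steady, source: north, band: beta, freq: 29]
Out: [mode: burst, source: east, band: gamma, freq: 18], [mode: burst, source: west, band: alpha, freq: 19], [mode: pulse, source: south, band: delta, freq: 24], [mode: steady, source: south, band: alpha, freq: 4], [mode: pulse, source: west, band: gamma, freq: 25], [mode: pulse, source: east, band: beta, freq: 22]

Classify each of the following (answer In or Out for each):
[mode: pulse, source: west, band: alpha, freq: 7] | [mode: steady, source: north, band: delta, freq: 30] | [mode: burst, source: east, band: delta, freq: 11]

The classifier is using: source is north.
[mode: pulse, source: west, band: alpha, freq: 7]: Out (source is west). [mode: steady, source: north, band: delta, freq: 30]: In (source is north). [mode: burst, source: east, band: delta, freq: 11]: Out (source is east).

Out, In, Out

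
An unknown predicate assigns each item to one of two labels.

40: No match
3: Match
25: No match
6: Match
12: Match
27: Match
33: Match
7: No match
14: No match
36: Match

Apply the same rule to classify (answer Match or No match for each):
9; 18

'Match' ⟺ multiple of 3.
9: 9 = 3·3 — meets the rule, so Match. 18: 18 = 3·6 — meets the rule, so Match.

Match, Match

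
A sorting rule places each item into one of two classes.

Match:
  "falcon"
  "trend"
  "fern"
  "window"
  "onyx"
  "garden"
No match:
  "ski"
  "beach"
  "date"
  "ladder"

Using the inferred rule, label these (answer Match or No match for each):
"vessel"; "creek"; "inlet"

All 'Match' examples share one property — contains 'n' — and every 'No match' example lacks it.
"vessel" → no 'n' → No match.
"creek" → no 'n' → No match.
"inlet" → has 'n' → Match.

No match, No match, Match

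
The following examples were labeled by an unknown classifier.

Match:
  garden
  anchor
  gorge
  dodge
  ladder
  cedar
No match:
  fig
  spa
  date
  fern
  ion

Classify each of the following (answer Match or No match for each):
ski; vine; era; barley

No match, No match, No match, Match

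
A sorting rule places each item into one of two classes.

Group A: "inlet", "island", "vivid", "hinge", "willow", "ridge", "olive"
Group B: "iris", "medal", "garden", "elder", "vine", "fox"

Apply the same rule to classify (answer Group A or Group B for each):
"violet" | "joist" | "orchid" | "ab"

Group A, Group A, Group A, Group B

'Group A' ⟺ length ≥ 5 AND contains 'i'.
"violet" → length 6, has 'i' → Group A. "joist" → length 5, has 'i' → Group A. "orchid" → length 6, has 'i' → Group A. "ab" → length 2, no 'i' → Group B.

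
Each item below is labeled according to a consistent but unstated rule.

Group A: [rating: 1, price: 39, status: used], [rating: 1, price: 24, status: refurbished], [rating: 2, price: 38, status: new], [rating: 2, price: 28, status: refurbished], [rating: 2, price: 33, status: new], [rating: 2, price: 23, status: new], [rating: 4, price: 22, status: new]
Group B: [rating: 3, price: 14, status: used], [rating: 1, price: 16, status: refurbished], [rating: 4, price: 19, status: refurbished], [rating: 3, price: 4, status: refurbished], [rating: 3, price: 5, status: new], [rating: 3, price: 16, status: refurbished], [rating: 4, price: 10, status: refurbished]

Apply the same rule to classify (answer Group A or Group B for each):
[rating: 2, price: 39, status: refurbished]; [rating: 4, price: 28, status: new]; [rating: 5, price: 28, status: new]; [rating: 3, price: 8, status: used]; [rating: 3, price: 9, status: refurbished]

Group A, Group A, Group A, Group B, Group B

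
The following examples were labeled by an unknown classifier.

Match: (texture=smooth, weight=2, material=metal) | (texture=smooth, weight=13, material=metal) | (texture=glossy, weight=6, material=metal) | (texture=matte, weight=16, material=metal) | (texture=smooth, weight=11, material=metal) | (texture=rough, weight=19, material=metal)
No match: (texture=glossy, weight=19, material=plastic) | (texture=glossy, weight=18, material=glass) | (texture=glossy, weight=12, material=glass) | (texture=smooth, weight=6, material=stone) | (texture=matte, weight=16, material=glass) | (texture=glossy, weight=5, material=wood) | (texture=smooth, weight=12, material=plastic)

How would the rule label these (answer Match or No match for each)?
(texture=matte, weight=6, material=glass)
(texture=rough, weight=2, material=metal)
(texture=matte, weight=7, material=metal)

The common property of the 'Match' items is: material is metal. No 'No match' item has it.
No match: (texture=matte, weight=6, material=glass), since material is glass. Match: (texture=rough, weight=2, material=metal), since material is metal. Match: (texture=matte, weight=7, material=metal), since material is metal.

No match, Match, Match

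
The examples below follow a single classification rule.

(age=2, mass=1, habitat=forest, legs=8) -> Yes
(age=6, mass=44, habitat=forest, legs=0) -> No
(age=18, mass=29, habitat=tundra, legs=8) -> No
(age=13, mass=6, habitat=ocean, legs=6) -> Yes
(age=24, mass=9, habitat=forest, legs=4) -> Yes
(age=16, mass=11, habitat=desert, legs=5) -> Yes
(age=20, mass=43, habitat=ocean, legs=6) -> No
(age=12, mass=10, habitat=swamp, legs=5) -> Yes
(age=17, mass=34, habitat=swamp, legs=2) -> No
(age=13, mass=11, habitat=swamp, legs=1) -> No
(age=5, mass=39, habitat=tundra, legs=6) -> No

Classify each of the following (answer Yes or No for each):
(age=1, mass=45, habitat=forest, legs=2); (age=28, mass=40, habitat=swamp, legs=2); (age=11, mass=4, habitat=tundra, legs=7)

The pattern is that an item is 'Yes' exactly when: legs ≥ 2 AND mass ≤ 11.
(age=1, mass=45, habitat=forest, legs=2): legs = 2, mass = 45 — doesn't qualify, so No.
(age=28, mass=40, habitat=swamp, legs=2): legs = 2, mass = 40 — doesn't qualify, so No.
(age=11, mass=4, habitat=tundra, legs=7): legs = 7, mass = 4 — meets the rule, so Yes.

No, No, Yes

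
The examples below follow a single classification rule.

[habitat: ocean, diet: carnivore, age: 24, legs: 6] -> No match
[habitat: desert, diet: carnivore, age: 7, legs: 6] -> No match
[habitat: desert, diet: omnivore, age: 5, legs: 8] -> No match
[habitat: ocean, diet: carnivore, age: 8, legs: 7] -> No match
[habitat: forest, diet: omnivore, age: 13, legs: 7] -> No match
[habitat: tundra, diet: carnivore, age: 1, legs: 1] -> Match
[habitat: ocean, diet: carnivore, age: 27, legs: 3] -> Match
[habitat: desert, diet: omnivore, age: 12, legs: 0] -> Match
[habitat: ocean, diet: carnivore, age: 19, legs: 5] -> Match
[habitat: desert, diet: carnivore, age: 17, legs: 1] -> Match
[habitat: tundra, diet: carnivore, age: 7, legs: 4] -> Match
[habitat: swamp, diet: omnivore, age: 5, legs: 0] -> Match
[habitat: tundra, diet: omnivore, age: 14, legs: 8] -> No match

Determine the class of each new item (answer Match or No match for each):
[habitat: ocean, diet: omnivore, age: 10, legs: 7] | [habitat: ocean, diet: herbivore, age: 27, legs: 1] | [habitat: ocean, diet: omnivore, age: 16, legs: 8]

'Match' ⟺ legs ≤ 5.
[habitat: ocean, diet: omnivore, age: 10, legs: 7]: No match (legs = 7). [habitat: ocean, diet: herbivore, age: 27, legs: 1]: Match (legs = 1). [habitat: ocean, diet: omnivore, age: 16, legs: 8]: No match (legs = 8).

No match, Match, No match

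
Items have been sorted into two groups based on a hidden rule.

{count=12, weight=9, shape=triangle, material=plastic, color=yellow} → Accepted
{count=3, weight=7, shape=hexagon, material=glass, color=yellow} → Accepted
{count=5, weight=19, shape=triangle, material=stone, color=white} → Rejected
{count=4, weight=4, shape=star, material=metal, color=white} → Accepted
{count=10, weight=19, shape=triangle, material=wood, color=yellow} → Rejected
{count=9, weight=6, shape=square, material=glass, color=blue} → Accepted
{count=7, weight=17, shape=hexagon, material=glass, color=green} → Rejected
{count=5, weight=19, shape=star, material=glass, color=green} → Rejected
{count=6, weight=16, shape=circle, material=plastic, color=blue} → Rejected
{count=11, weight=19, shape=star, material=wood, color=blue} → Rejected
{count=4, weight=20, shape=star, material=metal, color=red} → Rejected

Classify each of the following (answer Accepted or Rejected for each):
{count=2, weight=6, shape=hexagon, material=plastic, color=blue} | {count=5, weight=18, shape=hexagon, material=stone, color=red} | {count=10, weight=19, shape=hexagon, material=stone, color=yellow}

Accepted, Rejected, Rejected

The simplest hypothesis consistent with all the labels is: weight ≤ 9.
Accepted: {count=2, weight=6, shape=hexagon, material=plastic, color=blue}, since weight = 6.
Rejected: {count=5, weight=18, shape=hexagon, material=stone, color=red}, since weight = 18.
Rejected: {count=10, weight=19, shape=hexagon, material=stone, color=yellow}, since weight = 19.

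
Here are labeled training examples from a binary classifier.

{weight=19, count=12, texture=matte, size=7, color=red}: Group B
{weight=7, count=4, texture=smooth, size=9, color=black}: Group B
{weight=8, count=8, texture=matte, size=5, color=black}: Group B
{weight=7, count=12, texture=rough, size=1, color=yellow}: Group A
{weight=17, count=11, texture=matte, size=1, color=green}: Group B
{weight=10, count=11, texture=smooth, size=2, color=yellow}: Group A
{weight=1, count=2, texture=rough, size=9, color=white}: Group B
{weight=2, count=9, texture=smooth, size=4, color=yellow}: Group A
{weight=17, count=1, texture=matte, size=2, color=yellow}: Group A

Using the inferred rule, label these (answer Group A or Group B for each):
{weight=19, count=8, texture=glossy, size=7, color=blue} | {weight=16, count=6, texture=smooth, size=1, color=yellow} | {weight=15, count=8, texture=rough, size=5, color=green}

The common property of the 'Group A' items is: color is yellow. No 'Group B' item has it.
{weight=19, count=8, texture=glossy, size=7, color=blue}: color is blue — doesn't qualify, so Group B. {weight=16, count=6, texture=smooth, size=1, color=yellow}: color is yellow — meets the rule, so Group A. {weight=15, count=8, texture=rough, size=5, color=green}: color is green — doesn't qualify, so Group B.

Group B, Group A, Group B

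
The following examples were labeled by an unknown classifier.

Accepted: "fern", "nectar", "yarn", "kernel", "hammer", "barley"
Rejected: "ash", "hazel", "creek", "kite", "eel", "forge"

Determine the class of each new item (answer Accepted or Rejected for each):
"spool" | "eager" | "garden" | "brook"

The simplest hypothesis consistent with all the labels is: even length AND contains 'r'.
Rejected: "spool", since length 5, no 'r'. Rejected: "eager", since length 5, has 'r'. Accepted: "garden", since length 6, has 'r'. Rejected: "brook", since length 5, has 'r'.

Rejected, Rejected, Accepted, Rejected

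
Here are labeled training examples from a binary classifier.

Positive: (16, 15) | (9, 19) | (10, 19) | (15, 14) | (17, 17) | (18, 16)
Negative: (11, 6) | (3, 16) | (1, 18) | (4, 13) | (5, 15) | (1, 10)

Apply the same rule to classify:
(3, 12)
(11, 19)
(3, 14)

Negative, Positive, Negative

All 'Positive' examples share one property — sum ≥ 28 — and every 'Negative' example lacks it.
(3, 12): 3+12 = 15, lacks this property → Negative. (11, 19): 11+19 = 30, passes → Positive. (3, 14): 3+14 = 17, lacks this property → Negative.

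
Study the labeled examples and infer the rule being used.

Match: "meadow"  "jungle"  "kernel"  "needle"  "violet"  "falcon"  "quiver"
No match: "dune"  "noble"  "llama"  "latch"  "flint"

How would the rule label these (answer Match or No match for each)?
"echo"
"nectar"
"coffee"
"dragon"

No match, Match, Match, Match

The classifier is using: length 6.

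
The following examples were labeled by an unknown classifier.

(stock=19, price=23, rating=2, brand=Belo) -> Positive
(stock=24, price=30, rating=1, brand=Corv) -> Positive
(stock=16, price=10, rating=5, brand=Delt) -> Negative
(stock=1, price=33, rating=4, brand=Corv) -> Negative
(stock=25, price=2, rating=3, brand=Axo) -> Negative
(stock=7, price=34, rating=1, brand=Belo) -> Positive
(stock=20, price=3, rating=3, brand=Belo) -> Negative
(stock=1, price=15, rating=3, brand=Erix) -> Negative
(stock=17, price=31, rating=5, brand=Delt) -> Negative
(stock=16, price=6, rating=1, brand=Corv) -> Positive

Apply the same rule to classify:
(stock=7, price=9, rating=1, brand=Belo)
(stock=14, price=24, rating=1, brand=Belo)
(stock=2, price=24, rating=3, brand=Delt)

Positive, Positive, Negative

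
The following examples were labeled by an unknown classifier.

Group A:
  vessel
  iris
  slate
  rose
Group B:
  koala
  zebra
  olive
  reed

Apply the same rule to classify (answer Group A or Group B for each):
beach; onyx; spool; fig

Group B, Group B, Group A, Group B

Comparing the two groups points to one rule — contains 's'.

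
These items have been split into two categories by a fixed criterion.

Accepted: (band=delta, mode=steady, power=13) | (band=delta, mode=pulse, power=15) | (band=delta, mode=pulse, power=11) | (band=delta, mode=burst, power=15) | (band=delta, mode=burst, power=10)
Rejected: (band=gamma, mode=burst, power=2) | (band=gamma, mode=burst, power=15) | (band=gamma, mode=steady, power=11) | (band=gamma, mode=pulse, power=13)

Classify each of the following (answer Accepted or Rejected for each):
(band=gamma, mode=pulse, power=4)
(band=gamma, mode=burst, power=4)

Every 'Accepted' example satisfies: band is delta. None of the 'Rejected' examples do.
(band=gamma, mode=pulse, power=4) → band is gamma → Rejected.
(band=gamma, mode=burst, power=4) → band is gamma → Rejected.

Rejected, Rejected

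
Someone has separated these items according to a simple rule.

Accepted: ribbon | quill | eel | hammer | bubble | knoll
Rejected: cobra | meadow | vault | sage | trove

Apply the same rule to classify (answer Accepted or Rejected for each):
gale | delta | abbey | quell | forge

Rejected, Rejected, Accepted, Accepted, Rejected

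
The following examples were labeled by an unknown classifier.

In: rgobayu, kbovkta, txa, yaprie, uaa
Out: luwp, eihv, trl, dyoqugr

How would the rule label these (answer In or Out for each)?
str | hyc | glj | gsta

'In' ⟺ contains 'a'.

Out, Out, Out, In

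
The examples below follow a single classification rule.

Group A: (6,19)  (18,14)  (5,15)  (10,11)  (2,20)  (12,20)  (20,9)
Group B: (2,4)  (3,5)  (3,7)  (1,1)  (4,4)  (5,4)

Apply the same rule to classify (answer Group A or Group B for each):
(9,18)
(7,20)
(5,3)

'Group A' ⟺ sum ≥ 20.
(9,18): 9+18 = 27 — passes, so Group A.
(7,20): 7+20 = 27 — passes, so Group A.
(5,3): 5+3 = 8 — does not fit, so Group B.

Group A, Group A, Group B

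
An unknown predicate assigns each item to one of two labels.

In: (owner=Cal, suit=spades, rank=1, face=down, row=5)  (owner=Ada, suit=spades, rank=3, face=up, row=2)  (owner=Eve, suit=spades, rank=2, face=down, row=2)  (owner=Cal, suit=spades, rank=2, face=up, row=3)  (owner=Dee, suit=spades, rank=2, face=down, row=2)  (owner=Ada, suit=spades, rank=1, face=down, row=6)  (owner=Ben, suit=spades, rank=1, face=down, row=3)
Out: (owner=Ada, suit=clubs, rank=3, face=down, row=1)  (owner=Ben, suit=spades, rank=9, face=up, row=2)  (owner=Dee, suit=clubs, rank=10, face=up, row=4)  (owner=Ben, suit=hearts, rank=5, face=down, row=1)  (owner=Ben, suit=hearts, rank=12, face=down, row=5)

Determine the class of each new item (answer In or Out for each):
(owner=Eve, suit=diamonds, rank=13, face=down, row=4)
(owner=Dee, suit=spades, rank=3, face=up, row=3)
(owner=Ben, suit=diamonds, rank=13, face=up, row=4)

The pattern is that an item is 'In' exactly when: suit is spades AND rank ≤ 3.

Out, In, Out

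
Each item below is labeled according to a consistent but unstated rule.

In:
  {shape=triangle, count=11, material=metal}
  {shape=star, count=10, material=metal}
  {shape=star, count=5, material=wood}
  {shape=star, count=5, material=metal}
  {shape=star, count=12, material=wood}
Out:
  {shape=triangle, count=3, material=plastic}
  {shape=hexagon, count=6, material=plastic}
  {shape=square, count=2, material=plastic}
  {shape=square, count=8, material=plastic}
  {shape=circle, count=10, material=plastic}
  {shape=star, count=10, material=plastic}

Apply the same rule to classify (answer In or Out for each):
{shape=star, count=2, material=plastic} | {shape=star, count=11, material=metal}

Out, In

A rule that fits every label: material is not plastic — true of each 'In' example, false of each 'Out' one.
{shape=star, count=2, material=plastic}: Out (material is plastic). {shape=star, count=11, material=metal}: In (material is metal).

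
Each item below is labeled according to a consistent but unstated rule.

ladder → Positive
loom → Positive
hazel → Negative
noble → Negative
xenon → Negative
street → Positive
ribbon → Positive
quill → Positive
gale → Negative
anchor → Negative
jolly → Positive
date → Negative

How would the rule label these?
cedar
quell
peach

Negative, Positive, Negative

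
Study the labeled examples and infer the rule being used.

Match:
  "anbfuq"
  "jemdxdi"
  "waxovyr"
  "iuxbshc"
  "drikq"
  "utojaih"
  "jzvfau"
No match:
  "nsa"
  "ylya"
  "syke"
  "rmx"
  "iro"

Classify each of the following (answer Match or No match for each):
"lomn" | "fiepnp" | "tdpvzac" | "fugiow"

The distinguishing property — length ≥ 5 — holds for all the 'Match' cases and none of the 'No match' cases.
"lomn" → length 4 → No match.
"fiepnp" → length 6 → Match.
"tdpvzac" → length 7 → Match.
"fugiow" → length 6 → Match.

No match, Match, Match, Match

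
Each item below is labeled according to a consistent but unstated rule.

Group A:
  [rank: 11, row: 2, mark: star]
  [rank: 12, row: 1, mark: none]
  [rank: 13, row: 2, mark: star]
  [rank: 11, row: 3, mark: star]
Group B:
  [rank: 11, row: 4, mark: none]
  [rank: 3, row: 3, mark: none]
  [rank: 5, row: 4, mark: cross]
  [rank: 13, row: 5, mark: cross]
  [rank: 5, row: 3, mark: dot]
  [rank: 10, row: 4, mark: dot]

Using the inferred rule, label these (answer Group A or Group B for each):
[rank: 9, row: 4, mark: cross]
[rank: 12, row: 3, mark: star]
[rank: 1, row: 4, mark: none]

Group B, Group A, Group B

The distinguishing property — rank ≥ 10 AND row ≤ 3 — holds for all the 'Group A' cases and none of the 'Group B' cases.
[rank: 9, row: 4, mark: cross]: rank = 9, row = 4 — does not fit, so Group B. [rank: 12, row: 3, mark: star]: rank = 12, row = 3 — checks out, so Group A. [rank: 1, row: 4, mark: none]: rank = 1, row = 4 — does not fit, so Group B.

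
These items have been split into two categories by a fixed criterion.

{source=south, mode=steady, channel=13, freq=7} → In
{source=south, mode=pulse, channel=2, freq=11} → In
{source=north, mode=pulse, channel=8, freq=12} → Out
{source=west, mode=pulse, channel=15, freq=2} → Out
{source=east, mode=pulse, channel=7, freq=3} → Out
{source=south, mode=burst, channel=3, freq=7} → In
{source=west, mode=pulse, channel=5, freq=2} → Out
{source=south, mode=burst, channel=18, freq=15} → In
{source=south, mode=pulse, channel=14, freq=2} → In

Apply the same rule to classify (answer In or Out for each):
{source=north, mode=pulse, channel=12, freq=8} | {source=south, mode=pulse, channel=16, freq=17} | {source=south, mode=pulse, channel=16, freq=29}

Out, In, In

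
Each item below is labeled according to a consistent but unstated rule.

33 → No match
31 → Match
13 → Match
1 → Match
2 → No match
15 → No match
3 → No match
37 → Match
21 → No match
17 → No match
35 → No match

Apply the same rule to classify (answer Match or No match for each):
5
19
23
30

The distinguishing property — ≡ 1 (mod 3) — holds for all the 'Match' cases and none of the 'No match' cases.
5: 5 mod 3 = 2 — doesn't qualify, so No match.
19: 19 mod 3 = 1 — checks out, so Match.
23: 23 mod 3 = 2 — doesn't qualify, so No match.
30: 30 mod 3 = 0 — doesn't qualify, so No match.

No match, Match, No match, No match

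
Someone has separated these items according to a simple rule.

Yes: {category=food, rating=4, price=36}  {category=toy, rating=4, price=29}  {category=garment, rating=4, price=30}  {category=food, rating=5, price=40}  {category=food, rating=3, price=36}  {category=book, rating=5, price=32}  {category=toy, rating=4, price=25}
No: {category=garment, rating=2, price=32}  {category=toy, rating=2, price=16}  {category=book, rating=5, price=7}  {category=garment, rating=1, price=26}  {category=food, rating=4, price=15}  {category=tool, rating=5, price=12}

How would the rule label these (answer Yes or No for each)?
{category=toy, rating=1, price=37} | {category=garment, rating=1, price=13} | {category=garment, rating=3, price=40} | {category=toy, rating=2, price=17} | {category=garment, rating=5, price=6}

The pattern is that an item is 'Yes' exactly when: price ≥ 16 AND rating ≥ 3.
{category=toy, rating=1, price=37} — price = 37, rating = 1, hence No.
{category=garment, rating=1, price=13} — price = 13, rating = 1, hence No.
{category=garment, rating=3, price=40} — price = 40, rating = 3, hence Yes.
{category=toy, rating=2, price=17} — price = 17, rating = 2, hence No.
{category=garment, rating=5, price=6} — price = 6, rating = 5, hence No.

No, No, Yes, No, No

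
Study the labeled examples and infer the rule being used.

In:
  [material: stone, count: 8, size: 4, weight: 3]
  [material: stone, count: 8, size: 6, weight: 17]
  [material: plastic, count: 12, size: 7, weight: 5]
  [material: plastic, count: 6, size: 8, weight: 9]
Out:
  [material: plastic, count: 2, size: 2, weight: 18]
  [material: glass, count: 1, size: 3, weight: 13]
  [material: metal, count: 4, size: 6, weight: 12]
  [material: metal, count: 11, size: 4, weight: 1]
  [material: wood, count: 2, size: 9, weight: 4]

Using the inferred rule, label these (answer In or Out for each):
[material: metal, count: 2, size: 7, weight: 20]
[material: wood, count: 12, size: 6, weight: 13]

The rule appears to be: count ≥ 6 AND weight ≥ 3.
[material: metal, count: 2, size: 7, weight: 20]: count = 2, weight = 20 — fails this test, so Out.
[material: wood, count: 12, size: 6, weight: 13]: count = 12, weight = 13 — checks out, so In.

Out, In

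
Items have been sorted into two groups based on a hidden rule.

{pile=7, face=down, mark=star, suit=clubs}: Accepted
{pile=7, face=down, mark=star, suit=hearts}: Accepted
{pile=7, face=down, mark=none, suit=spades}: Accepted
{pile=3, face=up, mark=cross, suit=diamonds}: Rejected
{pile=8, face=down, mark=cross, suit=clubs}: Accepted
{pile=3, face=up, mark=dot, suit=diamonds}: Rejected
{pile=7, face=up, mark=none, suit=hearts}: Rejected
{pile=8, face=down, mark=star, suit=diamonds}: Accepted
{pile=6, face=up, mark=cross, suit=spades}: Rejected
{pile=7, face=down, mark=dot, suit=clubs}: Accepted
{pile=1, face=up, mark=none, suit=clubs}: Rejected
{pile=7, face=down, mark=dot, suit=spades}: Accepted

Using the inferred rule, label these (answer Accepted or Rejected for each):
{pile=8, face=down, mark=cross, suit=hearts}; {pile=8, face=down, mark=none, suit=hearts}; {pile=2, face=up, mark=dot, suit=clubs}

Accepted, Accepted, Rejected

Checking candidate rules against both groups, what survives is: face is down.
{pile=8, face=down, mark=cross, suit=hearts}: Accepted (face is down).
{pile=8, face=down, mark=none, suit=hearts}: Accepted (face is down).
{pile=2, face=up, mark=dot, suit=clubs}: Rejected (face is up).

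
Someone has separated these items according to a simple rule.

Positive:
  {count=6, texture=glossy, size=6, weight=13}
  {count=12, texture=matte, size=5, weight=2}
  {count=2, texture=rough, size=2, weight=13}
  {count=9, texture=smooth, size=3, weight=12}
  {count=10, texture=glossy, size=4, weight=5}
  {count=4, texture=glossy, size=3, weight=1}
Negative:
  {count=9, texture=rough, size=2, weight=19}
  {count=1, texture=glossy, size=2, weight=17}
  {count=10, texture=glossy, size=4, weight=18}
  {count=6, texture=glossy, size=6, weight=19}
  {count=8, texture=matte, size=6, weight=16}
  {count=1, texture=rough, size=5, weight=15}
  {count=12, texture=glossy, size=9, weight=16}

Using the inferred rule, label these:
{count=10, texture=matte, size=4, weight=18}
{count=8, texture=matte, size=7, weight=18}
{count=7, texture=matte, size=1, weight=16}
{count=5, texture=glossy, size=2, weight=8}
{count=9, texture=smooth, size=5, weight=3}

Negative, Negative, Negative, Positive, Positive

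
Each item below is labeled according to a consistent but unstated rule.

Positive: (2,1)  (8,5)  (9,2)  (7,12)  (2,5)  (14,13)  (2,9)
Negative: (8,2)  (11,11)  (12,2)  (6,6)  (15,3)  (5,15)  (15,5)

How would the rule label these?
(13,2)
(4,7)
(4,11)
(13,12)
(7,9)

The simplest hypothesis consistent with all the labels is: sum is odd.
(13,2) — 13+2 = 15, hence Positive. (4,7) — 4+7 = 11, hence Positive. (4,11) — 4+11 = 15, hence Positive. (13,12) — 13+12 = 25, hence Positive. (7,9) — 7+9 = 16, hence Negative.

Positive, Positive, Positive, Positive, Negative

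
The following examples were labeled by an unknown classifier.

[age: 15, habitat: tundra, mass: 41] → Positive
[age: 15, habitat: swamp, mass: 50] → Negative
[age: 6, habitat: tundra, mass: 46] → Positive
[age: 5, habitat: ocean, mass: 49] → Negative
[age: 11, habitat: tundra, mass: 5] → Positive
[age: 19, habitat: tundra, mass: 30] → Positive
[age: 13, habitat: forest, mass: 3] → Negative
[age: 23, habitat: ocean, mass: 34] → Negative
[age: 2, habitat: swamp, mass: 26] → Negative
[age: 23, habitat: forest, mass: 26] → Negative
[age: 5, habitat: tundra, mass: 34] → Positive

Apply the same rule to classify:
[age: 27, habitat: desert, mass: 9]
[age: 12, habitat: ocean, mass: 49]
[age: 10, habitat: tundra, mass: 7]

Negative, Negative, Positive

Looking at the examples, the only property every 'Positive' case has and every 'Negative' case lacks is: habitat is tundra.
[age: 27, habitat: desert, mass: 9] → habitat is desert → Negative.
[age: 12, habitat: ocean, mass: 49] → habitat is ocean → Negative.
[age: 10, habitat: tundra, mass: 7] → habitat is tundra → Positive.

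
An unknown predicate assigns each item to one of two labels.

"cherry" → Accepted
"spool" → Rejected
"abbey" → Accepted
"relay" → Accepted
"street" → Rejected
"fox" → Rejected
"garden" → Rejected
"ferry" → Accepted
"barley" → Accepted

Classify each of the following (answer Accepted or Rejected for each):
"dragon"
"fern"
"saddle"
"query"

Rejected, Rejected, Rejected, Accepted

Every 'Accepted' example satisfies: contains 'y'. None of the 'Rejected' examples do.
"dragon": no 'y' — doesn't qualify, so Rejected.
"fern": no 'y' — doesn't qualify, so Rejected.
"saddle": no 'y' — doesn't qualify, so Rejected.
"query": has 'y' — meets the rule, so Accepted.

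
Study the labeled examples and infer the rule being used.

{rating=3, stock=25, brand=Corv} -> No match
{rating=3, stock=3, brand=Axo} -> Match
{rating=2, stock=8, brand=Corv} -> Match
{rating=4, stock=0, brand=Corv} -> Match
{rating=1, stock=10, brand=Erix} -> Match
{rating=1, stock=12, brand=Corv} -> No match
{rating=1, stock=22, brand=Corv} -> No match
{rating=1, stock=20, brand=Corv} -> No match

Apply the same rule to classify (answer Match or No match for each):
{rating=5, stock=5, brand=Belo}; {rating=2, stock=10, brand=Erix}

Match, Match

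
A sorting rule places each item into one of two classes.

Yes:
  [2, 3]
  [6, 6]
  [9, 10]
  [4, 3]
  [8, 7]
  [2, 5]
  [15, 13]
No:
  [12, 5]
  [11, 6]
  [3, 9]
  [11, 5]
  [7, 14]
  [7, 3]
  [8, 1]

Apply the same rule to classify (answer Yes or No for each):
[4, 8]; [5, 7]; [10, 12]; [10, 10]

No, Yes, Yes, Yes

Rule: |first − second| ≤ 3. This holds for each 'Yes' example and fails for each 'No' one.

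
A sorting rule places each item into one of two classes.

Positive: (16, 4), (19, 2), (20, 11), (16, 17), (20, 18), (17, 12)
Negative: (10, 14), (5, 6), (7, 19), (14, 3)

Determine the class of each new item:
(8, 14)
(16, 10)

Negative, Positive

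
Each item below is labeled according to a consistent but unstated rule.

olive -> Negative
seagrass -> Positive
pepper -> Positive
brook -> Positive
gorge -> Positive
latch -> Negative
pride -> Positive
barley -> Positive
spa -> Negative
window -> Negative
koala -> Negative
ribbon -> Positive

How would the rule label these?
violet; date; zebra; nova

The rule appears to be: contains 'r'.
violet: no 'r' — doesn't match, so Negative. date: no 'r' — doesn't match, so Negative. zebra: has 'r' — passes, so Positive. nova: no 'r' — doesn't match, so Negative.

Negative, Negative, Positive, Negative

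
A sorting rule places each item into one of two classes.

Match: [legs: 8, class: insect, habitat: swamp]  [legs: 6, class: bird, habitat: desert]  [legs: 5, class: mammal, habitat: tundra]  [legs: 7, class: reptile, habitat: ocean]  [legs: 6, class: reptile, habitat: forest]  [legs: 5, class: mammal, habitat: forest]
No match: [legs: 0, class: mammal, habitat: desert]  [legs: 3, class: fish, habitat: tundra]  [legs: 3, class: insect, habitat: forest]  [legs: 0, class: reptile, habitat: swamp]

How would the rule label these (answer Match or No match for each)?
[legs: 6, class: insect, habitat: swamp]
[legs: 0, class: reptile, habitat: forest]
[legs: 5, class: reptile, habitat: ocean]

The common property of the 'Match' items is: legs ≥ 5. No 'No match' item has it.
[legs: 6, class: insect, habitat: swamp]: legs = 6 — checks out, so Match. [legs: 0, class: reptile, habitat: forest]: legs = 0 — does not satisfy this, so No match. [legs: 5, class: reptile, habitat: ocean]: legs = 5 — checks out, so Match.

Match, No match, Match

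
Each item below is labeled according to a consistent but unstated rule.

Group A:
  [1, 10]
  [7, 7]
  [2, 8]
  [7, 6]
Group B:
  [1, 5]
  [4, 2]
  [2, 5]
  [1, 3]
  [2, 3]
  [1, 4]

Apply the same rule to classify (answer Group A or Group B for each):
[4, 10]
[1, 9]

Group A, Group A

The common property of the 'Group A' items is: sum ≥ 10. No 'Group B' item has it.
[4, 10]: Group A (4+10 = 14). [1, 9]: Group A (1+9 = 10).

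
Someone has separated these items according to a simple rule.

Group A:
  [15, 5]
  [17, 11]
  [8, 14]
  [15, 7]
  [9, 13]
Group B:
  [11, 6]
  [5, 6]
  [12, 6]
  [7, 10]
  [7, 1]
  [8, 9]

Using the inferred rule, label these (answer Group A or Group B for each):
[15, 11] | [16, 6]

Group A, Group A

All 'Group A' examples share one property — sum ≥ 20 — and every 'Group B' example lacks it.
[15, 11] — 15+11 = 26, hence Group A. [16, 6] — 16+6 = 22, hence Group A.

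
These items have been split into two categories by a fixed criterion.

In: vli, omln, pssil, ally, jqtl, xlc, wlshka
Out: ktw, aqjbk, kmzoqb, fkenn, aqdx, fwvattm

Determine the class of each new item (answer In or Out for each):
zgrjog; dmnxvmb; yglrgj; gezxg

Out, Out, In, Out

Looking at the examples, the only property every 'In' case has and every 'Out' case lacks is: contains 'l'.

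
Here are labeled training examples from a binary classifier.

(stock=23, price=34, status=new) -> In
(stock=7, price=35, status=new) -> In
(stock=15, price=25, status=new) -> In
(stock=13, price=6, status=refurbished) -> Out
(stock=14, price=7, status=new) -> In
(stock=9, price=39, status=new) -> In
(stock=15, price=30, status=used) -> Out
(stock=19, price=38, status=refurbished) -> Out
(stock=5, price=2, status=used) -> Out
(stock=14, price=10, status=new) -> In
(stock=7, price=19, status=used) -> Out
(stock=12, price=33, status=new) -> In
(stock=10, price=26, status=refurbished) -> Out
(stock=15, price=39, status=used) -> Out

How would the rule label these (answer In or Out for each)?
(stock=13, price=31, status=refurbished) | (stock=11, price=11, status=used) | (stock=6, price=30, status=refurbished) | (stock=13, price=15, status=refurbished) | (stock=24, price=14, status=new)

Out, Out, Out, Out, In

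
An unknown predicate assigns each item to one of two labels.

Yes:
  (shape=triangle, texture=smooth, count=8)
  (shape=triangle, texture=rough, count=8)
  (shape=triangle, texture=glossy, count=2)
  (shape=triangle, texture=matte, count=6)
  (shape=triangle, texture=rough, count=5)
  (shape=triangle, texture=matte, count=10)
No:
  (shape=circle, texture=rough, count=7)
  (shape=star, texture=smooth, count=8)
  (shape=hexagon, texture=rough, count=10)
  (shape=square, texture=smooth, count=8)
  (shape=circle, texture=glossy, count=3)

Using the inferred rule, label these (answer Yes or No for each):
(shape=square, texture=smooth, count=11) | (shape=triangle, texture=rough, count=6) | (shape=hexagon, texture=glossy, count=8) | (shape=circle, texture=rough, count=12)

Every 'Yes' example satisfies: shape is triangle. None of the 'No' examples do.
No: (shape=square, texture=smooth, count=11), since shape is square.
Yes: (shape=triangle, texture=rough, count=6), since shape is triangle.
No: (shape=hexagon, texture=glossy, count=8), since shape is hexagon.
No: (shape=circle, texture=rough, count=12), since shape is circle.

No, Yes, No, No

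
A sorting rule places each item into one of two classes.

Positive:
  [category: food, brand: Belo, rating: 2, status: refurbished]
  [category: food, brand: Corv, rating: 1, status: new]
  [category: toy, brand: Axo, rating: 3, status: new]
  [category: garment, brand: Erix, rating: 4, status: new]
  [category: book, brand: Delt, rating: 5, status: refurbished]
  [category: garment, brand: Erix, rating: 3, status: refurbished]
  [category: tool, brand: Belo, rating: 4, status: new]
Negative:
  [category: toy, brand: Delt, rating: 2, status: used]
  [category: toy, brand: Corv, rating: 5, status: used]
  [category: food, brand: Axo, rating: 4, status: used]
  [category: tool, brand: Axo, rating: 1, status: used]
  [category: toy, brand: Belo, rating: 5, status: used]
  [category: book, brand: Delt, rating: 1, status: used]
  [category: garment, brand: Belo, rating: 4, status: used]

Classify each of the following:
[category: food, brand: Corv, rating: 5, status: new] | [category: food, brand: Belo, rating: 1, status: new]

Positive, Positive

The distinguishing property — status is not used — holds for all the 'Positive' cases and none of the 'Negative' cases.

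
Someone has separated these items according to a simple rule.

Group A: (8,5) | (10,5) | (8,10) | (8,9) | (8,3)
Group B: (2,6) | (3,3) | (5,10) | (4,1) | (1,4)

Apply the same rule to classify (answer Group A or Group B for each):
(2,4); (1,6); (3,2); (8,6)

Group B, Group B, Group B, Group A

The classifier is using: first ≥ 6.
(2,4) → first 2 → Group B.
(1,6) → first 1 → Group B.
(3,2) → first 3 → Group B.
(8,6) → first 8 → Group A.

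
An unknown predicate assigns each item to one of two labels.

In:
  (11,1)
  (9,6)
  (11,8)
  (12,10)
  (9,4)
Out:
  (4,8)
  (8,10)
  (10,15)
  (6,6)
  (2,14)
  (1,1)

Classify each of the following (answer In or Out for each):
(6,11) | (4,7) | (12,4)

All 'In' examples share one property — first > second — and every 'Out' example lacks it.
(6,11) → 6 < 11 → Out.
(4,7) → 4 < 7 → Out.
(12,4) → 12 > 4 → In.

Out, Out, In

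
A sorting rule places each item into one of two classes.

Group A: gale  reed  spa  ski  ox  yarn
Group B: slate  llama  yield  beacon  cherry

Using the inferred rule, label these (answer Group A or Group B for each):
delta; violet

Group B, Group B

The distinguishing property — length ≤ 4 — holds for all the 'Group A' cases and none of the 'Group B' cases.
delta: length 5, does not fit → Group B.
violet: length 6, does not fit → Group B.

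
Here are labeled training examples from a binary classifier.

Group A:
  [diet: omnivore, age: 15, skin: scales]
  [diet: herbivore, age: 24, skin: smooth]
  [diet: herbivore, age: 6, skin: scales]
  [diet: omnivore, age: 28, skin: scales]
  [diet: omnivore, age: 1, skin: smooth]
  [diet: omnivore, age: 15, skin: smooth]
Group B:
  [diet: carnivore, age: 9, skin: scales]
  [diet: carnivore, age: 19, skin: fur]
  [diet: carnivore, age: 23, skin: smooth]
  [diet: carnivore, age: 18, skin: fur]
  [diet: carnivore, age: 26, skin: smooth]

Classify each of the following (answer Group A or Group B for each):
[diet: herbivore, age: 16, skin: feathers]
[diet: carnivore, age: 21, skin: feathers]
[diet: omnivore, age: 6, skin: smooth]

Group A, Group B, Group A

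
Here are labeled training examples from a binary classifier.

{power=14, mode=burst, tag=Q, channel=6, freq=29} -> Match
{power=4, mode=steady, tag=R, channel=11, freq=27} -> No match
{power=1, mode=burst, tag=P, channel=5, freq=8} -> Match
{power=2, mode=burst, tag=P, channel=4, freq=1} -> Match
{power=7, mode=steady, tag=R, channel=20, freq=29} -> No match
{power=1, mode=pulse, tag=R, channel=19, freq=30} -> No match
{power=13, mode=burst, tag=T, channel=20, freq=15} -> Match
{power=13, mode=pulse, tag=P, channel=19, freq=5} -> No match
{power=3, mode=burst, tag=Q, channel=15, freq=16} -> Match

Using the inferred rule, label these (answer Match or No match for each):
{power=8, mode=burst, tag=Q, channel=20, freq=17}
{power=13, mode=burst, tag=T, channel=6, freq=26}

Match, Match

Rule: mode is burst. This holds for each 'Match' example and fails for each 'No match' one.
Match: {power=8, mode=burst, tag=Q, channel=20, freq=17}, since mode is burst.
Match: {power=13, mode=burst, tag=T, channel=6, freq=26}, since mode is burst.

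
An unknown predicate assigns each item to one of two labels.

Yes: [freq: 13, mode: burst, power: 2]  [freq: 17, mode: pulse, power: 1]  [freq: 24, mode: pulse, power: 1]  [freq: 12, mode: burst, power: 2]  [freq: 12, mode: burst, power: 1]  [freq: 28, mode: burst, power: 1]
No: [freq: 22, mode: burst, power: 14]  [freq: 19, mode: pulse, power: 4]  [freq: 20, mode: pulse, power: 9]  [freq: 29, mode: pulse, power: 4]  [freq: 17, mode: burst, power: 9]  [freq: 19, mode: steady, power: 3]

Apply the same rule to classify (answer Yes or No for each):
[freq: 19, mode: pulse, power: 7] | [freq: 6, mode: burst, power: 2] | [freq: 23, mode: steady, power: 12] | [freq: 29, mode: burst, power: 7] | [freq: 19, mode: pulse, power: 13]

No, Yes, No, No, No

One predicate separates the groups cleanly: power ≤ 2.
[freq: 19, mode: pulse, power: 7]: No (power = 7). [freq: 6, mode: burst, power: 2]: Yes (power = 2). [freq: 23, mode: steady, power: 12]: No (power = 12). [freq: 29, mode: burst, power: 7]: No (power = 7). [freq: 19, mode: pulse, power: 13]: No (power = 13).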